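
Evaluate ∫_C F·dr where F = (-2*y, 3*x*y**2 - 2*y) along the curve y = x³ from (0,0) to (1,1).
-3/5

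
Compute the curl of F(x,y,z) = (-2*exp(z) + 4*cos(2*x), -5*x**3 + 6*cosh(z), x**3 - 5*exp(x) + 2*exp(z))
(-6*sinh(z), -3*x**2 + 5*exp(x) - 2*exp(z), -15*x**2)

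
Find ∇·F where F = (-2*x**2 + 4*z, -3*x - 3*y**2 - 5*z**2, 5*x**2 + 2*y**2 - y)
-4*x - 6*y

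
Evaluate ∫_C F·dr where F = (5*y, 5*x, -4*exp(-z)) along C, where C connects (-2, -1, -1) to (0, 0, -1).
-10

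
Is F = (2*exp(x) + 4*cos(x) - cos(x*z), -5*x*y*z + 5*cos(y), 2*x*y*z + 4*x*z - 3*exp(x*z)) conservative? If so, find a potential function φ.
No, ∇×F = (x*(5*y + 2*z), x*sin(x*z) - 2*y*z + 3*z*exp(x*z) - 4*z, -5*y*z) ≠ 0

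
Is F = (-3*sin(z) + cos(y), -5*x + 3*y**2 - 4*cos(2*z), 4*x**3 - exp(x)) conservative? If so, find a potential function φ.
No, ∇×F = (-8*sin(2*z), -12*x**2 + exp(x) - 3*cos(z), sin(y) - 5) ≠ 0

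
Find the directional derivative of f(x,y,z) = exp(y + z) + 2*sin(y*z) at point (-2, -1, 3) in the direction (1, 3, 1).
4*sqrt(11)*(4*cos(3) + exp(2))/11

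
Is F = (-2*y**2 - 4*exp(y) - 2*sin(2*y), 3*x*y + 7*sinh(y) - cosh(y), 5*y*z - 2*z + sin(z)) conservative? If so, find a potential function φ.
No, ∇×F = (5*z, 0, 7*y + 4*exp(y) + 4*cos(2*y)) ≠ 0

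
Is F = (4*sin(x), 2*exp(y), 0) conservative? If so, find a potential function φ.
Yes, F is conservative. φ = 2*exp(y) - 4*cos(x)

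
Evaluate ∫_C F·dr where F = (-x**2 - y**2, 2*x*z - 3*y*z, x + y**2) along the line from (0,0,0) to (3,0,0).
-9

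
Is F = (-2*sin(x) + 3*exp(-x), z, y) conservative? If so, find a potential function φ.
Yes, F is conservative. φ = y*z + 2*cos(x) - 3*exp(-x)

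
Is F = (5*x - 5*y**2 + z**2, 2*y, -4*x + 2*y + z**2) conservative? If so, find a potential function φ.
No, ∇×F = (2, 2*z + 4, 10*y) ≠ 0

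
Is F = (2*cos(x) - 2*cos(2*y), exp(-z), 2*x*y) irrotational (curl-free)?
No, ∇×F = (2*x + exp(-z), -2*y, -4*sin(2*y))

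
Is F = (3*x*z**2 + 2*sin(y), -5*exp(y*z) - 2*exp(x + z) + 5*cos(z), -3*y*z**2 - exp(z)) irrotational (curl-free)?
No, ∇×F = (5*y*exp(y*z) - 3*z**2 + 2*exp(x + z) + 5*sin(z), 6*x*z, -2*exp(x + z) - 2*cos(y))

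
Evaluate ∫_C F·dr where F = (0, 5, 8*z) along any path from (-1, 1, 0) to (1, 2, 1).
9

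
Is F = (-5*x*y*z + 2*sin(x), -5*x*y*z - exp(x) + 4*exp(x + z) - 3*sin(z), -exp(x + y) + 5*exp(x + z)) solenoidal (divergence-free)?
No, ∇·F = -5*x*z - 5*y*z + 5*exp(x + z) + 2*cos(x)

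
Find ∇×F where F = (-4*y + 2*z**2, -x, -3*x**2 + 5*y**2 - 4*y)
(10*y - 4, 6*x + 4*z, 3)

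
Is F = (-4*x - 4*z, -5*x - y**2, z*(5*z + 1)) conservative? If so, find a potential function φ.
No, ∇×F = (0, -4, -5) ≠ 0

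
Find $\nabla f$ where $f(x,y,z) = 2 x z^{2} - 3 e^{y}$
(2*z**2, -3*exp(y), 4*x*z)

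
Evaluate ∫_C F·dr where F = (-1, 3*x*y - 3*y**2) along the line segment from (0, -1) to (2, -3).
38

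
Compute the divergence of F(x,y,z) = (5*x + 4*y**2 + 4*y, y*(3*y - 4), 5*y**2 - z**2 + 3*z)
6*y - 2*z + 4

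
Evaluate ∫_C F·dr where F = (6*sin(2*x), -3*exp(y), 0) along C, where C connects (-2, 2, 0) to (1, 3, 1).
-3*exp(3) + 3*cos(4) - 3*cos(2) + 3*exp(2)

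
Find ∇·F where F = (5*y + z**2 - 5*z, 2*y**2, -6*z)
4*y - 6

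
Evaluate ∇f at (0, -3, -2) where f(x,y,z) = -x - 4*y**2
(-1, 24, 0)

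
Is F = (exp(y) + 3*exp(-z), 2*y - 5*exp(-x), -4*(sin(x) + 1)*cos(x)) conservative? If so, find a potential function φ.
No, ∇×F = (0, -4*sin(x) + 4*cos(2*x) - 3*exp(-z), -exp(y) + 5*exp(-x)) ≠ 0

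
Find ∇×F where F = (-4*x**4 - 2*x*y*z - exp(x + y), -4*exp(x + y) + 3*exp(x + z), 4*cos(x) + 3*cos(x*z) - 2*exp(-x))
(-3*exp(x + z), -2*x*y + 3*z*sin(x*z) + 4*sin(x) - 2*exp(-x), 2*x*z - 3*exp(x + y) + 3*exp(x + z))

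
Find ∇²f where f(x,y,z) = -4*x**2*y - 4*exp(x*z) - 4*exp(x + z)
-4*x**2*exp(x*z) - 8*y - 4*z**2*exp(x*z) - 8*exp(x + z)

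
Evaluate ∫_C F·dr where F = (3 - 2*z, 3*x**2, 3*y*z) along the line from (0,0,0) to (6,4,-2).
190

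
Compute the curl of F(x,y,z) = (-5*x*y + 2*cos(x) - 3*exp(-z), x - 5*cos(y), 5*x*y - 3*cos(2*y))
(5*x + 6*sin(2*y), -5*y + 3*exp(-z), 5*x + 1)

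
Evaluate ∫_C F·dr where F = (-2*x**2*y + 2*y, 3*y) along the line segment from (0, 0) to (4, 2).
-50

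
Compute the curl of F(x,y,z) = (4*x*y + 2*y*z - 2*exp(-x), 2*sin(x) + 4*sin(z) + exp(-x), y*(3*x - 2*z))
(3*x - 2*z - 4*cos(z), -y, -4*x - 2*z + 2*cos(x) - exp(-x))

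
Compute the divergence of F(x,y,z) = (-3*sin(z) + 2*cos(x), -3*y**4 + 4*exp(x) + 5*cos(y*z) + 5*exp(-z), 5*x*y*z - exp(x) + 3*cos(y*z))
5*x*y - 12*y**3 - 3*y*sin(y*z) - 5*z*sin(y*z) - 2*sin(x)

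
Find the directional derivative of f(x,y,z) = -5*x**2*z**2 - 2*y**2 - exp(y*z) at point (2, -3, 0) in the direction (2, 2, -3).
15*sqrt(17)/17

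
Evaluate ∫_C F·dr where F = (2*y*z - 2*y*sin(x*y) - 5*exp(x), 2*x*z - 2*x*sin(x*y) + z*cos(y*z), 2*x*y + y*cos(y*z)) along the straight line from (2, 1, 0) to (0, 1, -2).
-3 - sin(2) - 2*cos(2) + 5*exp(2)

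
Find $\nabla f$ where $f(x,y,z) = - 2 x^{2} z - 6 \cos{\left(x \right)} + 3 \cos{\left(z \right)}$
(-4*x*z + 6*sin(x), 0, -2*x**2 - 3*sin(z))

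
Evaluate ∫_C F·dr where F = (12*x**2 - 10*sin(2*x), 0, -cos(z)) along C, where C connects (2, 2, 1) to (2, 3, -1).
2*sin(1)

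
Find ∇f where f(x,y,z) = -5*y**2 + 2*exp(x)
(2*exp(x), -10*y, 0)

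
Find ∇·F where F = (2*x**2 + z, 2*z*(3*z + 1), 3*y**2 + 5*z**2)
4*x + 10*z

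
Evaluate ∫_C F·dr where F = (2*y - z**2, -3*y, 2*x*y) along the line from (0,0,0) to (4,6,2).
-10/3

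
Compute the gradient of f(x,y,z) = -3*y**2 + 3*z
(0, -6*y, 3)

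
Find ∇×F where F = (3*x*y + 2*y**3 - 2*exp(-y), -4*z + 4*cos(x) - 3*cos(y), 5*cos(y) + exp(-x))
(4 - 5*sin(y), exp(-x), -3*x - 6*y**2 - 4*sin(x) - 2*exp(-y))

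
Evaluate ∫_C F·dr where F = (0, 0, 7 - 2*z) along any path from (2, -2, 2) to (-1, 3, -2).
-28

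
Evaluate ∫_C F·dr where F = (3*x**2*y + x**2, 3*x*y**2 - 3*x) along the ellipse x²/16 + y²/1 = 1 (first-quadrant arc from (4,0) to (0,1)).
-57*pi/4 - 64/3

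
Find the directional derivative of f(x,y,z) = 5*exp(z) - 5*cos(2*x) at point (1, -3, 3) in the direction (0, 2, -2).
-5*sqrt(2)*exp(3)/2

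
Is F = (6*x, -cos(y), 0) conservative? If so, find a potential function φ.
Yes, F is conservative. φ = 3*x**2 - sin(y)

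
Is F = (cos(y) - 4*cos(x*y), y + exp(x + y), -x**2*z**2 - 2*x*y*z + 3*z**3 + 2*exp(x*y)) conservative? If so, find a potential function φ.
No, ∇×F = (2*x*(-z + exp(x*y)), 2*x*z**2 + 2*y*z - 2*y*exp(x*y), -4*x*sin(x*y) + exp(x + y) + sin(y)) ≠ 0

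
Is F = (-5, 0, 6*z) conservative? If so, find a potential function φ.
Yes, F is conservative. φ = -5*x + 3*z**2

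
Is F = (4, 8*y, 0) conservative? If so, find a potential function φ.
Yes, F is conservative. φ = 4*x + 4*y**2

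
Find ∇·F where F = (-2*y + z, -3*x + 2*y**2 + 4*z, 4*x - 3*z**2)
4*y - 6*z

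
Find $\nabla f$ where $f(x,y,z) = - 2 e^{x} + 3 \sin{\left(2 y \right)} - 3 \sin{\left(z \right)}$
(-2*exp(x), 6*cos(2*y), -3*cos(z))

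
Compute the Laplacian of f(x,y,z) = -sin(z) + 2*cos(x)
sin(z) - 2*cos(x)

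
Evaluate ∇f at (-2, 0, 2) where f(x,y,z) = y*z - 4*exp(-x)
(4*exp(2), 2, 0)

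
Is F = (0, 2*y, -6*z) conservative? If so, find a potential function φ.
Yes, F is conservative. φ = y**2 - 3*z**2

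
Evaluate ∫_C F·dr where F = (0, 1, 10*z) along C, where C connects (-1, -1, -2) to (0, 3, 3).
29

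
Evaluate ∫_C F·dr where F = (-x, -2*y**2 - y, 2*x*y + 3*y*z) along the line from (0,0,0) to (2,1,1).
-5/6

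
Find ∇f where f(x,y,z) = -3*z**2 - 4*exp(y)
(0, -4*exp(y), -6*z)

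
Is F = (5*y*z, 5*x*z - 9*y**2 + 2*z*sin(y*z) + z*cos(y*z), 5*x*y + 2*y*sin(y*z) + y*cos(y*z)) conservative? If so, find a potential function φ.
Yes, F is conservative. φ = 5*x*y*z - 3*y**3 + sin(y*z) - 2*cos(y*z)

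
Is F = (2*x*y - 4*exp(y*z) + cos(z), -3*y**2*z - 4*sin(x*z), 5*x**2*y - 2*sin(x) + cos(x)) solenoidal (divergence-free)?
No, ∇·F = 2*y*(1 - 3*z)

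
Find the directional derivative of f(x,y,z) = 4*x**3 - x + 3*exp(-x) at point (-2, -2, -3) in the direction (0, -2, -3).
0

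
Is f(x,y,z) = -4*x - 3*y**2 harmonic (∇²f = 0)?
No, ∇²f = -6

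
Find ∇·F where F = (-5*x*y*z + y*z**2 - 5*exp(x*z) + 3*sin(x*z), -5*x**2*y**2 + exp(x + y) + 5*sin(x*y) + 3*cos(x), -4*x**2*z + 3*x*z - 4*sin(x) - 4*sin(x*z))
-10*x**2*y - 4*x**2 + 5*x*cos(x*y) - 4*x*cos(x*z) + 3*x - 5*y*z - 5*z*exp(x*z) + 3*z*cos(x*z) + exp(x + y)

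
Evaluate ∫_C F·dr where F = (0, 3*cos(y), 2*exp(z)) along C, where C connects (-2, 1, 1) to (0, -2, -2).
-2*E - 3*sin(2) - 3*sin(1) + 2*exp(-2)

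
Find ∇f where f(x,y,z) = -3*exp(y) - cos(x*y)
(y*sin(x*y), x*sin(x*y) - 3*exp(y), 0)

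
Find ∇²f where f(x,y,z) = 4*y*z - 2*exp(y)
-2*exp(y)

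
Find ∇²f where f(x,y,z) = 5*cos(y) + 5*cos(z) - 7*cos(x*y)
7*x**2*cos(x*y) + 7*y**2*cos(x*y) - 5*cos(y) - 5*cos(z)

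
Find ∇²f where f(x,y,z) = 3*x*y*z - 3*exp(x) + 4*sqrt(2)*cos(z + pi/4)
-3*exp(x) - 4*sqrt(2)*cos(z + pi/4)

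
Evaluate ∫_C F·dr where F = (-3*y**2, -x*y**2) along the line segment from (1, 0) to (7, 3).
-207/2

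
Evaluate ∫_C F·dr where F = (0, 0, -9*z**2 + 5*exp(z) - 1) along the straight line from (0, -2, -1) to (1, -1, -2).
-5*exp(-1) + 5*exp(-2) + 22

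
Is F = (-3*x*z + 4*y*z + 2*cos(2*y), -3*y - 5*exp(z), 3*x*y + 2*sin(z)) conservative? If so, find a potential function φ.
No, ∇×F = (3*x + 5*exp(z), -3*x + y, -4*z + 4*sin(2*y)) ≠ 0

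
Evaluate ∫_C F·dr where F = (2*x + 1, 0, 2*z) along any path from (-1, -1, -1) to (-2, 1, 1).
2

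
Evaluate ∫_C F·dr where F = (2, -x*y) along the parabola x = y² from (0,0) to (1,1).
7/4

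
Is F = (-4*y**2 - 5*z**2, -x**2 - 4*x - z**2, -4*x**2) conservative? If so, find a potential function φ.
No, ∇×F = (2*z, 8*x - 10*z, -2*x + 8*y - 4) ≠ 0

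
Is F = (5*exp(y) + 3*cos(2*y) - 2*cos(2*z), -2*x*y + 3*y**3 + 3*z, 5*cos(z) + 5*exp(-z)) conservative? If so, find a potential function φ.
No, ∇×F = (-3, 4*sin(2*z), -2*y - 5*exp(y) + 6*sin(2*y)) ≠ 0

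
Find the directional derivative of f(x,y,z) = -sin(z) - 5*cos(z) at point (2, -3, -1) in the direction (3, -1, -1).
sqrt(11)*(cos(1) + 5*sin(1))/11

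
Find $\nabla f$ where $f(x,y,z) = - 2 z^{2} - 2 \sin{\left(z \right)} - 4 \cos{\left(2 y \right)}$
(0, 8*sin(2*y), -4*z - 2*cos(z))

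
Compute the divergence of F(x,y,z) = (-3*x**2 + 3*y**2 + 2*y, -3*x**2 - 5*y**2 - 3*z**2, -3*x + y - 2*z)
-6*x - 10*y - 2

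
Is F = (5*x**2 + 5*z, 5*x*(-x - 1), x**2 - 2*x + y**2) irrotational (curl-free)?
No, ∇×F = (2*y, 7 - 2*x, -10*x - 5)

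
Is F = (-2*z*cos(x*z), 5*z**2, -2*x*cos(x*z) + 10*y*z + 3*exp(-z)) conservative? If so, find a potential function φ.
Yes, F is conservative. φ = 5*y*z**2 - 2*sin(x*z) - 3*exp(-z)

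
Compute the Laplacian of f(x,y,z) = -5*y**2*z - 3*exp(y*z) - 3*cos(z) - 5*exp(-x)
-3*y**2*exp(y*z) - 3*z**2*exp(y*z) - 10*z + 3*cos(z) - 5*exp(-x)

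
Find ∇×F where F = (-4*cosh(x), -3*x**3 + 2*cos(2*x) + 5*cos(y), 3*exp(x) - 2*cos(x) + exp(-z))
(0, -3*exp(x) - 2*sin(x), -9*x**2 - 4*sin(2*x))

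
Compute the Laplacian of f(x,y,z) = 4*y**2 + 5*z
8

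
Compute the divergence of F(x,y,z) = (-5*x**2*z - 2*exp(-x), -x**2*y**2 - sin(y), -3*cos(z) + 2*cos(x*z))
-2*x**2*y - 10*x*z - 2*x*sin(x*z) + 3*sin(z) - cos(y) + 2*exp(-x)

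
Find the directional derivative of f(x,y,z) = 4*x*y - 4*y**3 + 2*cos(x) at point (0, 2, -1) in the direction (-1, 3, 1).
-152*sqrt(11)/11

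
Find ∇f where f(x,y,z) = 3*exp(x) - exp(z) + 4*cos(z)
(3*exp(x), 0, -exp(z) - 4*sin(z))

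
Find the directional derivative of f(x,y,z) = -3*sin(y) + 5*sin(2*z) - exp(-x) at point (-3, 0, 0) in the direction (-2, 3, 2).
sqrt(17)*(11 - 2*exp(3))/17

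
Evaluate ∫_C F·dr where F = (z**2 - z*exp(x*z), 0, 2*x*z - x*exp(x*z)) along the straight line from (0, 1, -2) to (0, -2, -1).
0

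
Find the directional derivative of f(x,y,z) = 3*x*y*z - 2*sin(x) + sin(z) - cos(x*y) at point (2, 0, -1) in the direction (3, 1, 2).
sqrt(14)*(-3 + cos(1) - 3*cos(2))/7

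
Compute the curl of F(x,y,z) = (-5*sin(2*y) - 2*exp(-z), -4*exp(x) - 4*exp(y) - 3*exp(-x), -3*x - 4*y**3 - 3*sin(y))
(-12*y**2 - 3*cos(y), 3 + 2*exp(-z), 10*cos(2*y) - 7*sinh(x) - cosh(x))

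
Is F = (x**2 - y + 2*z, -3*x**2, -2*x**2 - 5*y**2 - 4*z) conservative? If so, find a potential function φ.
No, ∇×F = (-10*y, 4*x + 2, 1 - 6*x) ≠ 0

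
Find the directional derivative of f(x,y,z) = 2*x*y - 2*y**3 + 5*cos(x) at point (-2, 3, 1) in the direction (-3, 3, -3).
-sqrt(3)*(5*sin(2) + 64)/3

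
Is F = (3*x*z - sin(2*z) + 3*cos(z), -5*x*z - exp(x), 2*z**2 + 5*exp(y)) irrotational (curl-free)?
No, ∇×F = (5*x + 5*exp(y), 3*x - 3*sin(z) - 2*cos(2*z), -5*z - exp(x))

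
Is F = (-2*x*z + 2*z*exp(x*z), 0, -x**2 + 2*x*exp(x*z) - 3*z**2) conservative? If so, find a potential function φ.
Yes, F is conservative. φ = -x**2*z - z**3 + 2*exp(x*z)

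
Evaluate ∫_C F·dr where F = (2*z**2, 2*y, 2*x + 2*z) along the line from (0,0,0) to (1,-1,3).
19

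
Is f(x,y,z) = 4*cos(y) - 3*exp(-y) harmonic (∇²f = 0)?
No, ∇²f = -4*cos(y) - 3*exp(-y)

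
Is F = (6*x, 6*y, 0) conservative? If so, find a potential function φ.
Yes, F is conservative. φ = 3*x**2 + 3*y**2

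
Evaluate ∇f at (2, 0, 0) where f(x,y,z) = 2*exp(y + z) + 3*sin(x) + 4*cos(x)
(-4*sin(2) + 3*cos(2), 2, 2)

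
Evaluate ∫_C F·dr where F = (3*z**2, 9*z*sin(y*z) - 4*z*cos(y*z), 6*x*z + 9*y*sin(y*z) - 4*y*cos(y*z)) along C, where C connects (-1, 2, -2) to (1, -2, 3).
-9*cos(6) + 9*cos(4) + 4*sin(6) - 4*sin(4) + 39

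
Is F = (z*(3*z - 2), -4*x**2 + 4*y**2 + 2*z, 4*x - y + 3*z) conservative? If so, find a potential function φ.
No, ∇×F = (-3, 6*z - 6, -8*x) ≠ 0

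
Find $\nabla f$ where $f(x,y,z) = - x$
(-1, 0, 0)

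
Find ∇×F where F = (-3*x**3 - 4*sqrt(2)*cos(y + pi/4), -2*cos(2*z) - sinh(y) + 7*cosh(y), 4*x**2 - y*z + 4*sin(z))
(-z - 4*sin(2*z), -8*x, -4*sqrt(2)*sin(y + pi/4))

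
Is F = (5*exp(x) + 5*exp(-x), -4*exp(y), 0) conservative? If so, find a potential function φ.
Yes, F is conservative. φ = 5*exp(x) - 4*exp(y) - 5*exp(-x)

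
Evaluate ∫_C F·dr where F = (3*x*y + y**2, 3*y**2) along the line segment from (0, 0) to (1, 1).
7/3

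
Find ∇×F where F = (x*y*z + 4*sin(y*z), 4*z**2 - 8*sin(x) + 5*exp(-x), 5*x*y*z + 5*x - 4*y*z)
(z*(5*x - 12), x*y - 5*y*z + 4*y*cos(y*z) - 5, -x*z - 4*z*cos(y*z) - 8*cos(x) - 5*exp(-x))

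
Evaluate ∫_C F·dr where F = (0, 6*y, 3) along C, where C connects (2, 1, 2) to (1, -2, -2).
-3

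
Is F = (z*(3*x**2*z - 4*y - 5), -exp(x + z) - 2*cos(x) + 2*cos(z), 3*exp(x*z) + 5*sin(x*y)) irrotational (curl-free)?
No, ∇×F = (5*x*cos(x*y) + exp(x + z) + 2*sin(z), 6*x**2*z - 5*y*cos(x*y) - 4*y - 3*z*exp(x*z) - 5, 4*z - exp(x + z) + 2*sin(x))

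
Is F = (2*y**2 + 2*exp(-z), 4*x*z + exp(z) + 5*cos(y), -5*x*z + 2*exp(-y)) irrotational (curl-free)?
No, ∇×F = (-4*x - exp(z) - 2*exp(-y), 5*z - 2*exp(-z), -4*y + 4*z)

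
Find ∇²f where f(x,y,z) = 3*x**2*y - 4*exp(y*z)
-4*y**2*exp(y*z) + 6*y - 4*z**2*exp(y*z)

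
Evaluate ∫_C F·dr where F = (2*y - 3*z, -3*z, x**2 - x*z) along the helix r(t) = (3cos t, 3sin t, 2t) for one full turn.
-36*pi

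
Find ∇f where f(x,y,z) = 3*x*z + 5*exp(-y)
(3*z, -5*exp(-y), 3*x)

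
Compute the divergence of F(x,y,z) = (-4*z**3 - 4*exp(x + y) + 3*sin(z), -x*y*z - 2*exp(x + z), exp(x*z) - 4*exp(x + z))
-x*z + x*exp(x*z) - 4*exp(x + y) - 4*exp(x + z)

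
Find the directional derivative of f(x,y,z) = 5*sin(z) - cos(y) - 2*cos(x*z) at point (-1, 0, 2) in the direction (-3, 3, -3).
sqrt(3)*(2*sin(2) - 5*cos(2))/3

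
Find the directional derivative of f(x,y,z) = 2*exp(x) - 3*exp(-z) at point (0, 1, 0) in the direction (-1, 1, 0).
-sqrt(2)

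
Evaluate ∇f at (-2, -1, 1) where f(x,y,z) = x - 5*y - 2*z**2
(1, -5, -4)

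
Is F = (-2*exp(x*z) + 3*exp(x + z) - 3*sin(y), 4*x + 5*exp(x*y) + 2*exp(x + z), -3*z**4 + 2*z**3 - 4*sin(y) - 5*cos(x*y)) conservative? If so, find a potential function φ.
No, ∇×F = (5*x*sin(x*y) - 2*exp(x + z) - 4*cos(y), -2*x*exp(x*z) - 5*y*sin(x*y) + 3*exp(x + z), 5*y*exp(x*y) + 2*exp(x + z) + 3*cos(y) + 4) ≠ 0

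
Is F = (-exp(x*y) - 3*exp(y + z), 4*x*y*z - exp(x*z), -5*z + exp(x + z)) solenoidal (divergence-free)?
No, ∇·F = 4*x*z - y*exp(x*y) + exp(x + z) - 5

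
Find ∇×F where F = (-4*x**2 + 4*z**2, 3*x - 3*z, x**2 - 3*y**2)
(3 - 6*y, -2*x + 8*z, 3)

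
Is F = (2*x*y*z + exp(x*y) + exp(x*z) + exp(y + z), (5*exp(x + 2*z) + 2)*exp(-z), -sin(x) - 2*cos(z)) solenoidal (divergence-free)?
No, ∇·F = 2*y*z + y*exp(x*y) + z*exp(x*z) + 2*sin(z)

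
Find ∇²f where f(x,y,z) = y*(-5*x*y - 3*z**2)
-10*x - 6*y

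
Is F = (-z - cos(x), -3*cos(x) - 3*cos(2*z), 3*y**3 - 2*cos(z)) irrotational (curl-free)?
No, ∇×F = (9*y**2 - 6*sin(2*z), -1, 3*sin(x))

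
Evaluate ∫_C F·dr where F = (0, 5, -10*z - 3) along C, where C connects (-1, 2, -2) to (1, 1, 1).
1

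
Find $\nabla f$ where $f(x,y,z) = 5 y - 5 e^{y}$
(0, 5 - 5*exp(y), 0)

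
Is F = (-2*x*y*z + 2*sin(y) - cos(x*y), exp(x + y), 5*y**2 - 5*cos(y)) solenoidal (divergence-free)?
No, ∇·F = -2*y*z + y*sin(x*y) + exp(x + y)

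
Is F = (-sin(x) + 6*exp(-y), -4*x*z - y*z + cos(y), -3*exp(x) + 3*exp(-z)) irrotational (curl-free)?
No, ∇×F = (4*x + y, 3*exp(x), -4*z + 6*exp(-y))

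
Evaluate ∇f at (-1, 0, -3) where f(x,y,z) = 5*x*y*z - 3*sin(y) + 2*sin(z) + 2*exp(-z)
(0, 12, -2*exp(3) + 2*cos(3))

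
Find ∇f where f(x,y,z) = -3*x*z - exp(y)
(-3*z, -exp(y), -3*x)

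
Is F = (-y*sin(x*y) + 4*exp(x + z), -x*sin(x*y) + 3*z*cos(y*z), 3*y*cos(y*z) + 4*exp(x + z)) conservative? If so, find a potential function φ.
Yes, F is conservative. φ = 4*exp(x + z) + 3*sin(y*z) + cos(x*y)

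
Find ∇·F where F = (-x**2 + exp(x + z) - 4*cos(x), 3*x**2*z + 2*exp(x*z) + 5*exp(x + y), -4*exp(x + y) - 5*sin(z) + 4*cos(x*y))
-2*x + 5*exp(x + y) + exp(x + z) + 4*sin(x) - 5*cos(z)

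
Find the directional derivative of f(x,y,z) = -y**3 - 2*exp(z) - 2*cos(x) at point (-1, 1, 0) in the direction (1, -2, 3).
-sqrt(14)*sin(1)/7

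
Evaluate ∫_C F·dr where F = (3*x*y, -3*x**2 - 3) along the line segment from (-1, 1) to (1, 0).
3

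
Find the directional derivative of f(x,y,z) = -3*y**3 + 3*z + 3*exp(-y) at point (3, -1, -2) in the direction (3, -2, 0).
6*sqrt(13)*(E + 3)/13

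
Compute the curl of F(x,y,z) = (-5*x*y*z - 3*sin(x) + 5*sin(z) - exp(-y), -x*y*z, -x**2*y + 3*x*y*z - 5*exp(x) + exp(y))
(-x**2 + x*y + 3*x*z + exp(y), -3*x*y - 3*y*z + 5*exp(x) + 5*cos(z), 5*x*z - y*z - exp(-y))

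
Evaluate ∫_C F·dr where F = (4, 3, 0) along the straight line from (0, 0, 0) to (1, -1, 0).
1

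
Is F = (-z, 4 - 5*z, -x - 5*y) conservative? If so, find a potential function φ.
Yes, F is conservative. φ = -x*z - 5*y*z + 4*y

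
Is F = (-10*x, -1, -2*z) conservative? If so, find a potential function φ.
Yes, F is conservative. φ = -5*x**2 - y - z**2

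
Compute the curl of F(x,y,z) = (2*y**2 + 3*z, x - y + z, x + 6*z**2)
(-1, 2, 1 - 4*y)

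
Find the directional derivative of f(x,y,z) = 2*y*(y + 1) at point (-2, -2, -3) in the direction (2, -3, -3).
9*sqrt(22)/11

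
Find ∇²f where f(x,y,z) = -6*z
0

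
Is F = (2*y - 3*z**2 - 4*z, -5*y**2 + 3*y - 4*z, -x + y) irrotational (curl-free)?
No, ∇×F = (5, -6*z - 3, -2)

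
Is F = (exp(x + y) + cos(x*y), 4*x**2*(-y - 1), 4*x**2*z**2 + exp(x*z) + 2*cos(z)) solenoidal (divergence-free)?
No, ∇·F = 8*x**2*z - 4*x**2 + x*exp(x*z) - y*sin(x*y) + exp(x + y) - 2*sin(z)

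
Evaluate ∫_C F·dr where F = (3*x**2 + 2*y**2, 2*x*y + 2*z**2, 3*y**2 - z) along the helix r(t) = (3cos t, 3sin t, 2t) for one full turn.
2*pi*(75 - 4*pi)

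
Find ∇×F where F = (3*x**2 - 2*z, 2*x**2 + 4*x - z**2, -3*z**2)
(2*z, -2, 4*x + 4)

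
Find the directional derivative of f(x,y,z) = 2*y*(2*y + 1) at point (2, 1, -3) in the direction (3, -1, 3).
-10*sqrt(19)/19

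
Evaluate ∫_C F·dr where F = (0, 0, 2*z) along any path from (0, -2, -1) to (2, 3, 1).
0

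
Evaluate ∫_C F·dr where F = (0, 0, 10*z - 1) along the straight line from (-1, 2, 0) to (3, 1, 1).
4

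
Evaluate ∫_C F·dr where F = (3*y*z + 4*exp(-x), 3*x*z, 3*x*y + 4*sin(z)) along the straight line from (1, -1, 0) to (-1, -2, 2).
-8*sinh(1) - 4*cos(2) + 16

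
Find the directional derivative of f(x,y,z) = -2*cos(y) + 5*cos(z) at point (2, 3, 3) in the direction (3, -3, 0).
-sqrt(2)*sin(3)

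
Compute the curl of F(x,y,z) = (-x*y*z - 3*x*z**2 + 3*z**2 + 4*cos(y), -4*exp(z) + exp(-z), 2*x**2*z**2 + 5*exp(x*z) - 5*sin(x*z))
(4*exp(z) + exp(-z), -x*y - 4*x*z**2 - 6*x*z - 5*z*exp(x*z) + 5*z*cos(x*z) + 6*z, x*z + 4*sin(y))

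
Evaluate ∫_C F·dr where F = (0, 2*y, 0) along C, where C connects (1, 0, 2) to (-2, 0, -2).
0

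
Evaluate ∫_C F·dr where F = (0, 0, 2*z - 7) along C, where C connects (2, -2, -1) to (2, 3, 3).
-20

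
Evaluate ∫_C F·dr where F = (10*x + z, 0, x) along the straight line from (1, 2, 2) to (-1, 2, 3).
-5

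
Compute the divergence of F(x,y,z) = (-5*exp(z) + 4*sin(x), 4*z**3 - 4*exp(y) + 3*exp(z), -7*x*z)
-7*x - 4*exp(y) + 4*cos(x)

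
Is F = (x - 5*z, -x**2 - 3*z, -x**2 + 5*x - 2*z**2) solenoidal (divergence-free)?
No, ∇·F = 1 - 4*z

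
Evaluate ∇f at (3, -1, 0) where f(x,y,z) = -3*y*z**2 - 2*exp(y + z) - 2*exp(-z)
(0, -2*exp(-1), 2 - 2*exp(-1))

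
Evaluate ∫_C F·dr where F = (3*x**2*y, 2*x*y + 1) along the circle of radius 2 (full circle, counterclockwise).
-12*pi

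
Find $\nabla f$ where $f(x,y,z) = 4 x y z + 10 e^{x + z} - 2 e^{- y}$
(4*y*z + 10*exp(x + z), 4*x*z + 2*exp(-y), 4*x*y + 10*exp(x + z))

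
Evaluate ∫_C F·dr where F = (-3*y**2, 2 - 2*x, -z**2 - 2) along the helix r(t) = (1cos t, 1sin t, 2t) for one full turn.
-64*pi**3/3 - 10*pi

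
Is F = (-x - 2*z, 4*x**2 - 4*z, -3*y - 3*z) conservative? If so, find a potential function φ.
No, ∇×F = (1, -2, 8*x) ≠ 0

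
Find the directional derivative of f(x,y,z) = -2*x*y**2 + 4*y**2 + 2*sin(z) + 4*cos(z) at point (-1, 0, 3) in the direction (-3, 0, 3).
sqrt(2)*(cos(3) - 2*sin(3))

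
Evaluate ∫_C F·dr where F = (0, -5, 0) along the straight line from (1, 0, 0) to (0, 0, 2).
0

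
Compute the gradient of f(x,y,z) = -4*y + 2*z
(0, -4, 2)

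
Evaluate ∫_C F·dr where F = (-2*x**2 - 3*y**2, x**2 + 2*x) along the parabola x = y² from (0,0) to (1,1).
-13/10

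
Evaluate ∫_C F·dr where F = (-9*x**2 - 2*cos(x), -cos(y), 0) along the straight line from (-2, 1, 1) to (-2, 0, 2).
sin(1)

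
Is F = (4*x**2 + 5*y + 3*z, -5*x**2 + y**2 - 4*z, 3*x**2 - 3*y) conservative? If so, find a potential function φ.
No, ∇×F = (1, 3 - 6*x, -10*x - 5) ≠ 0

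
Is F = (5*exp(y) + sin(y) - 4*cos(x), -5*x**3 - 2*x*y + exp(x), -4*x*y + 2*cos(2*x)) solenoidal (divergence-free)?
No, ∇·F = -2*x + 4*sin(x)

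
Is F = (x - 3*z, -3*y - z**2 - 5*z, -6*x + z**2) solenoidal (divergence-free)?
No, ∇·F = 2*z - 2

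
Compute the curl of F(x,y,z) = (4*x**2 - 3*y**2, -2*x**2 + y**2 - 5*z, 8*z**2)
(5, 0, -4*x + 6*y)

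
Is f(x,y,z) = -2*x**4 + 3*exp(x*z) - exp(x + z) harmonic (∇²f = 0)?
No, ∇²f = 3*x**2*exp(x*z) - 24*x**2 + 3*z**2*exp(x*z) - 2*exp(x + z)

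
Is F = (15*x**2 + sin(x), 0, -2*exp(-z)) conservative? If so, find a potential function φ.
Yes, F is conservative. φ = 5*x**3 - cos(x) + 2*exp(-z)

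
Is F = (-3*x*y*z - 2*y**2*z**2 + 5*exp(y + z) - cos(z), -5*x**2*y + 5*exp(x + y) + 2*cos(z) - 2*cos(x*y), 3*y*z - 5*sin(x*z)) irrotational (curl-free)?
No, ∇×F = (3*z + 2*sin(z), -3*x*y - 4*y**2*z + 5*z*cos(x*z) + 5*exp(y + z) + sin(z), -10*x*y + 3*x*z + 4*y*z**2 + 2*y*sin(x*y) + 5*exp(x + y) - 5*exp(y + z))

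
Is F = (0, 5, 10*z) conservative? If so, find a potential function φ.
Yes, F is conservative. φ = 5*y + 5*z**2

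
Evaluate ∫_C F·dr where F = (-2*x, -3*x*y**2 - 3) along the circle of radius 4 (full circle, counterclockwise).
-192*pi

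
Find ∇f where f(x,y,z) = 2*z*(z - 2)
(0, 0, 4*z - 4)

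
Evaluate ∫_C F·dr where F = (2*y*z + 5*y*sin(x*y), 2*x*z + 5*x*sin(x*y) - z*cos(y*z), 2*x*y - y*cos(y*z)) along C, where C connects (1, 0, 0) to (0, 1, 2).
-sin(2)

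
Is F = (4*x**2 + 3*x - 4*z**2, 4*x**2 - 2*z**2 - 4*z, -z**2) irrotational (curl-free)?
No, ∇×F = (4*z + 4, -8*z, 8*x)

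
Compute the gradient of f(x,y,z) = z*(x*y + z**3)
(y*z, x*z, x*y + 4*z**3)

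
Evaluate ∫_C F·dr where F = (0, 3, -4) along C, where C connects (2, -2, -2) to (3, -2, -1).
-4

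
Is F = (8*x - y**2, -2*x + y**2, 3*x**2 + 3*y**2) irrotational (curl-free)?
No, ∇×F = (6*y, -6*x, 2*y - 2)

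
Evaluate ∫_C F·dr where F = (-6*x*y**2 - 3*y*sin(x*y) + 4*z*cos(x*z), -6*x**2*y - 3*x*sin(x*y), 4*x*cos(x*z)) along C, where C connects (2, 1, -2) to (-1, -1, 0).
4*sin(4) - 3*cos(2) + 3*cos(1) + 9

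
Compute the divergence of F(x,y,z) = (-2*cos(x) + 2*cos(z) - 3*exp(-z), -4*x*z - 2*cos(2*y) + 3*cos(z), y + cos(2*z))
2*sin(x) + 4*sin(2*y) - 2*sin(2*z)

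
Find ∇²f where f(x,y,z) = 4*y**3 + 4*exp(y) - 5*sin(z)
24*y + 4*exp(y) + 5*sin(z)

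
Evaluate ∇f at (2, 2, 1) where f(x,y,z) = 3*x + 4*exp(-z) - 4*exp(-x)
(4*exp(-2) + 3, 0, -4*exp(-1))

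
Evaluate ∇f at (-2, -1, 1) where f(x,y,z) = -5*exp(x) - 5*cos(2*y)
(-5*exp(-2), -10*sin(2), 0)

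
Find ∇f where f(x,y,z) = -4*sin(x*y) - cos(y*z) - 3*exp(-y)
(-4*y*cos(x*y), -4*x*cos(x*y) + z*sin(y*z) + 3*exp(-y), y*sin(y*z))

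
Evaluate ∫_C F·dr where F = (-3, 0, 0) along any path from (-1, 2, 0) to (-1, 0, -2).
0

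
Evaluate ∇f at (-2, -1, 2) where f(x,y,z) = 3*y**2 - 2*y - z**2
(0, -8, -4)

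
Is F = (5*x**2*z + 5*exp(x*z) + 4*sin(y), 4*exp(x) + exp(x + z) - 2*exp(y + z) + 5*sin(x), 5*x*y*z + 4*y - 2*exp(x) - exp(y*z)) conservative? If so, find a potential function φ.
No, ∇×F = (5*x*z - z*exp(y*z) - exp(x + z) + 2*exp(y + z) + 4, 5*x**2 + 5*x*exp(x*z) - 5*y*z + 2*exp(x), 4*exp(x) + exp(x + z) + 5*cos(x) - 4*cos(y)) ≠ 0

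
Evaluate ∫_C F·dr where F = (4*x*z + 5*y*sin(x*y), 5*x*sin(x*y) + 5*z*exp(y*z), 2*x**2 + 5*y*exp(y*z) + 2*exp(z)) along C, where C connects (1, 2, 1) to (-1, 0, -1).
-5*exp(2) - 2*E - 4 + 5*cos(2) + 2*exp(-1)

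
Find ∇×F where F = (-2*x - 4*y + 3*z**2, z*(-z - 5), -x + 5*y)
(2*z + 10, 6*z + 1, 4)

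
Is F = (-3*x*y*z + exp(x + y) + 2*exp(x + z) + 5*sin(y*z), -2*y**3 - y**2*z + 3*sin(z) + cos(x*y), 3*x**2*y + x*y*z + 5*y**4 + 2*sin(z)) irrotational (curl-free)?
No, ∇×F = (3*x**2 + x*z + 20*y**3 + y**2 - 3*cos(z), -9*x*y - y*z + 5*y*cos(y*z) + 2*exp(x + z), 3*x*z - y*sin(x*y) - 5*z*cos(y*z) - exp(x + y))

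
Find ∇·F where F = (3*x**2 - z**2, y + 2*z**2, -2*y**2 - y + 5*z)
6*x + 6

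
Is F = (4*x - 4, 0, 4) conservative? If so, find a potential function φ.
Yes, F is conservative. φ = 2*x**2 - 4*x + 4*z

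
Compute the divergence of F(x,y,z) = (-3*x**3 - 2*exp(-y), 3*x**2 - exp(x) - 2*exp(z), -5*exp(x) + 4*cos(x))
-9*x**2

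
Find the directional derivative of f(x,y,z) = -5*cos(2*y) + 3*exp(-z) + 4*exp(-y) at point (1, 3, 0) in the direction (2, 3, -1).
3*sqrt(14)*(10*exp(3)*sin(6) - 4 + exp(3))*exp(-3)/14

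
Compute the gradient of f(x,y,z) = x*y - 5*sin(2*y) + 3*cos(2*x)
(y - 6*sin(2*x), x - 10*cos(2*y), 0)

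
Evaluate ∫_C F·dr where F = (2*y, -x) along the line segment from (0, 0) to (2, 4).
4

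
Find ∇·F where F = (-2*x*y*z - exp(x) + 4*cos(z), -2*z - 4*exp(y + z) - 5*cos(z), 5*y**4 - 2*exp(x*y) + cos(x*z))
-x*sin(x*z) - 2*y*z - exp(x) - 4*exp(y + z)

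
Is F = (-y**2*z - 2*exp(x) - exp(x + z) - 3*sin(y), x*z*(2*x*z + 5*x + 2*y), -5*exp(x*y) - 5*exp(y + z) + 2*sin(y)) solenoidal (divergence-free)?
No, ∇·F = 2*x*z - 2*exp(x) - exp(x + z) - 5*exp(y + z)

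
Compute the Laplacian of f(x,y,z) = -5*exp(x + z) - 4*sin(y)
-10*exp(x + z) + 4*sin(y)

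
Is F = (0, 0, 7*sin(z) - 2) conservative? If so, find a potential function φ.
Yes, F is conservative. φ = -2*z - 7*cos(z)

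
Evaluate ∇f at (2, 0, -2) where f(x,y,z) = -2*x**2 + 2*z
(-8, 0, 2)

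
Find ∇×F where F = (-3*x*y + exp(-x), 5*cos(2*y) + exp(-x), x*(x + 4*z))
(0, -2*x - 4*z, 3*x - exp(-x))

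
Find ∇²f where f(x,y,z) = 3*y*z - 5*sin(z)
5*sin(z)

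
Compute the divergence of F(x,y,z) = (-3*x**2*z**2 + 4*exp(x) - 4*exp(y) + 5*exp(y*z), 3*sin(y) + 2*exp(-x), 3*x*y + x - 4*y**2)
-6*x*z**2 + 4*exp(x) + 3*cos(y)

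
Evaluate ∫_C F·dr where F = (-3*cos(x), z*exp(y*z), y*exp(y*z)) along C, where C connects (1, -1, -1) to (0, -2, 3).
-E + exp(-6) + 3*sin(1)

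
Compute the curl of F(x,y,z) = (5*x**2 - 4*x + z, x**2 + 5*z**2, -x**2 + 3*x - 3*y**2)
(-6*y - 10*z, 2*x - 2, 2*x)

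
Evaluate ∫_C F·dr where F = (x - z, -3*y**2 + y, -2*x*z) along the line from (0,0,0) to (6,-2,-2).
18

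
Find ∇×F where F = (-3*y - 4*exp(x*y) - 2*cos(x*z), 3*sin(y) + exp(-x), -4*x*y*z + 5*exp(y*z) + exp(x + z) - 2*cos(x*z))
(z*(-4*x + 5*exp(y*z)), 2*x*sin(x*z) + 4*y*z - 2*z*sin(x*z) - exp(x + z), 4*x*exp(x*y) + 3 - exp(-x))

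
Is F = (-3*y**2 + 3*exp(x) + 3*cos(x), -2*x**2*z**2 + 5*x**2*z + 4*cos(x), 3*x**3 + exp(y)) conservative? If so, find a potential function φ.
No, ∇×F = (4*x**2*z - 5*x**2 + exp(y), -9*x**2, -4*x*z**2 + 10*x*z + 6*y - 4*sin(x)) ≠ 0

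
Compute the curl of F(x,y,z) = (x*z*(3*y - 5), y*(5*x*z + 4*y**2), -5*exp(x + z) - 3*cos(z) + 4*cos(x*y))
(-x*(5*y + 4*sin(x*y)), x*(3*y - 5) + 4*y*sin(x*y) + 5*exp(x + z), z*(-3*x + 5*y))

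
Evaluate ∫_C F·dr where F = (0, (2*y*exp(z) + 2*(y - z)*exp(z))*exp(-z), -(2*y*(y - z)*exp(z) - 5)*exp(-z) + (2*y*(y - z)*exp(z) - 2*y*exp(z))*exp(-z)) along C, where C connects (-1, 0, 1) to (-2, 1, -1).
4 - 10*sinh(1)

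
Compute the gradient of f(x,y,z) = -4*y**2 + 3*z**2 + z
(0, -8*y, 6*z + 1)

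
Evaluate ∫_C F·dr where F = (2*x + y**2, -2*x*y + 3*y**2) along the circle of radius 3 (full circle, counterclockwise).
0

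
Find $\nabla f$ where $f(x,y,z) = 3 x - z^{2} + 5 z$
(3, 0, 5 - 2*z)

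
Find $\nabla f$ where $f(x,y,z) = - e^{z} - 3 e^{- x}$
(3*exp(-x), 0, -exp(z))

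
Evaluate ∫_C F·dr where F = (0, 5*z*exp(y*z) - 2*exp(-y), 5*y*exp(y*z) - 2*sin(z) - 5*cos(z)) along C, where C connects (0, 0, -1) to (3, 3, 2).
-7 - 5*sin(2) - 5*sin(1) - 2*cos(1) + 2*cos(2) + 2*exp(-3) + 5*exp(6)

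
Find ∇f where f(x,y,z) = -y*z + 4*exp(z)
(0, -z, -y + 4*exp(z))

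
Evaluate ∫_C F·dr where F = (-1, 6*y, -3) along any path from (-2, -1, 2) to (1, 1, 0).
3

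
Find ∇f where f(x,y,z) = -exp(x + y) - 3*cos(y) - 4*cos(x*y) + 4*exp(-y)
(4*y*sin(x*y) - exp(x + y), 4*x*sin(x*y) - exp(x + y) + 3*sin(y) - 4*exp(-y), 0)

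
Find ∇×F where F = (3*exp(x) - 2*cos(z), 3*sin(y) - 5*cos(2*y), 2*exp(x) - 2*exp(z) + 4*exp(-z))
(0, -2*exp(x) + 2*sin(z), 0)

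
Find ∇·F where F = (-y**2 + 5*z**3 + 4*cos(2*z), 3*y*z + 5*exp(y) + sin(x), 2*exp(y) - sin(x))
3*z + 5*exp(y)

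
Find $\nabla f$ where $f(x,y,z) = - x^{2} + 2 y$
(-2*x, 2, 0)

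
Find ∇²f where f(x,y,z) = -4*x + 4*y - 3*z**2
-6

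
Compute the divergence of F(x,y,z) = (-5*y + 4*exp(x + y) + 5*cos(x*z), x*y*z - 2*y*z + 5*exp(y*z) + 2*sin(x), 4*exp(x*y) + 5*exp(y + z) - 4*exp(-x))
x*z + 5*z*exp(y*z) - 5*z*sin(x*z) - 2*z + 4*exp(x + y) + 5*exp(y + z)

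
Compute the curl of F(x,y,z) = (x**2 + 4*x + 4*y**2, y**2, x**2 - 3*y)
(-3, -2*x, -8*y)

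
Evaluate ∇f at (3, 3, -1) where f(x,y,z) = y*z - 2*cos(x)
(2*sin(3), -1, 3)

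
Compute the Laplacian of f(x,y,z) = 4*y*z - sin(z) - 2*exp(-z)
sin(z) - 2*exp(-z)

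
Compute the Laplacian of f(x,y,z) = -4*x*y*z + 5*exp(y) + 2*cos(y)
5*exp(y) - 2*cos(y)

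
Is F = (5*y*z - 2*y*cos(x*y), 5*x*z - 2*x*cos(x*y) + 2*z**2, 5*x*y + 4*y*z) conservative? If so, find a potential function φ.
Yes, F is conservative. φ = 5*x*y*z + 2*y*z**2 - 2*sin(x*y)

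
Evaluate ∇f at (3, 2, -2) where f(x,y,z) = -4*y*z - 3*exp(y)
(0, 8 - 3*exp(2), -8)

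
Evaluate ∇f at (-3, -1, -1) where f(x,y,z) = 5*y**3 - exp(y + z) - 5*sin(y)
(0, -5*cos(1) - exp(-2) + 15, -exp(-2))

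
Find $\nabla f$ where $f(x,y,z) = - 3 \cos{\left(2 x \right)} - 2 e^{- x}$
(6*sin(2*x) + 2*exp(-x), 0, 0)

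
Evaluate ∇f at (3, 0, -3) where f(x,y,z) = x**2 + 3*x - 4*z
(9, 0, -4)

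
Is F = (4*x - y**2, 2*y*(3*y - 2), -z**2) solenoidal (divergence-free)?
No, ∇·F = 12*y - 2*z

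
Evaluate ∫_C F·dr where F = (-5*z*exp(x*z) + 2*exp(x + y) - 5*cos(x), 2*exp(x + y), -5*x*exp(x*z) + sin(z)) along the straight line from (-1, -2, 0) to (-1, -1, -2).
-5*exp(2) - 2*exp(-3) + 2*exp(-2) - cos(2) + 6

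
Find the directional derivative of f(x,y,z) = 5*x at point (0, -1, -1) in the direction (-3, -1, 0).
-3*sqrt(10)/2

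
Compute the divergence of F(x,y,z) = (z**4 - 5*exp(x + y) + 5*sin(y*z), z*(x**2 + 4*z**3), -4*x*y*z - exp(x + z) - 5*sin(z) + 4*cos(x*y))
-4*x*y - 5*exp(x + y) - exp(x + z) - 5*cos(z)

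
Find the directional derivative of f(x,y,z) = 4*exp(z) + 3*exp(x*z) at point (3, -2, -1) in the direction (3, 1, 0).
-9*sqrt(10)*exp(-3)/10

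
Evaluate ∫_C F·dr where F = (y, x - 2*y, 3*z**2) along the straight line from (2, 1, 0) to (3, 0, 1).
0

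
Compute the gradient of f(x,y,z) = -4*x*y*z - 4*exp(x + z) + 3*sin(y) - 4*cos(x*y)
(-4*y*z + 4*y*sin(x*y) - 4*exp(x + z), -4*x*z + 4*x*sin(x*y) + 3*cos(y), -4*x*y - 4*exp(x + z))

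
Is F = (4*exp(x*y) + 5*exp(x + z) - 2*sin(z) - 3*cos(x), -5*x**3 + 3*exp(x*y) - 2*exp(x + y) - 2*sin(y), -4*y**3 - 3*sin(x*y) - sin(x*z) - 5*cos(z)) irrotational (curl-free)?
No, ∇×F = (-3*x*cos(x*y) - 12*y**2, 3*y*cos(x*y) + z*cos(x*z) + 5*exp(x + z) - 2*cos(z), -15*x**2 - 4*x*exp(x*y) + 3*y*exp(x*y) - 2*exp(x + y))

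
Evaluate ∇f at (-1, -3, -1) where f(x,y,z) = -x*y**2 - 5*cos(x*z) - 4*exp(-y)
(-9 - 5*sin(1), -6 + 4*exp(3), -5*sin(1))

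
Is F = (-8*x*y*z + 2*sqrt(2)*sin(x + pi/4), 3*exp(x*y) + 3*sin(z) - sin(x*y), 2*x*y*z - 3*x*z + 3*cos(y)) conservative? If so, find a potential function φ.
No, ∇×F = (2*x*z - 3*sin(y) - 3*cos(z), -8*x*y - 2*y*z + 3*z, 8*x*z + 3*y*exp(x*y) - y*cos(x*y)) ≠ 0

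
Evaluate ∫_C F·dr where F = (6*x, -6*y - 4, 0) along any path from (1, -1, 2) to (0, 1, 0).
-11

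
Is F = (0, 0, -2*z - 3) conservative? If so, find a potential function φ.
Yes, F is conservative. φ = z*(-z - 3)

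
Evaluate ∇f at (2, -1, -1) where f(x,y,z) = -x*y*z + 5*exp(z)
(-1, 2, 5*exp(-1) + 2)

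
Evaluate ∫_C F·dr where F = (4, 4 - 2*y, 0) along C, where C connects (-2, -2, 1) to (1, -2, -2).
12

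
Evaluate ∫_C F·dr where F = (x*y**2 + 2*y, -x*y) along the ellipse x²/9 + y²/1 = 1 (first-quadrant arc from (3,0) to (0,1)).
-3*pi/2 - 13/4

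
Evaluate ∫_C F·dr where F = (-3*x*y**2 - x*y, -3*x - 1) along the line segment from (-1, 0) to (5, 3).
-237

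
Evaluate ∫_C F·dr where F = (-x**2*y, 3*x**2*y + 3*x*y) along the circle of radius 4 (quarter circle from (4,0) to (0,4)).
16*pi + 256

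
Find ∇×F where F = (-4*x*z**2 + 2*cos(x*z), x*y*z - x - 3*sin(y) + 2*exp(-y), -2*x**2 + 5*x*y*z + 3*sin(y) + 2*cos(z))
(-x*y + 5*x*z + 3*cos(y), -8*x*z - 2*x*sin(x*z) + 4*x - 5*y*z, y*z - 1)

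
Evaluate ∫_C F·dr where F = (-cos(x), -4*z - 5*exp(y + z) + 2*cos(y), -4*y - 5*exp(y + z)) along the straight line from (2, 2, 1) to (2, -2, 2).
-4*sin(2) + 19 + 5*exp(3)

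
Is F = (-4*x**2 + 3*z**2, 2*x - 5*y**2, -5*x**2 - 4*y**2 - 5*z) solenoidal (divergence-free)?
No, ∇·F = -8*x - 10*y - 5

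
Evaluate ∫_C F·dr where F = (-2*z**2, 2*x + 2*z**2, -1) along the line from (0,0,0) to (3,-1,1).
-20/3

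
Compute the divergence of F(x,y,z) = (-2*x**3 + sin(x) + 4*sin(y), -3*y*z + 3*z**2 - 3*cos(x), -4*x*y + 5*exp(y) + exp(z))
-6*x**2 - 3*z + exp(z) + cos(x)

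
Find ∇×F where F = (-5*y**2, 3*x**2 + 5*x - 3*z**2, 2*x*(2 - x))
(6*z, 4*x - 4, 6*x + 10*y + 5)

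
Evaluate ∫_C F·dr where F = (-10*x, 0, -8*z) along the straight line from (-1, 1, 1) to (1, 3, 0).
4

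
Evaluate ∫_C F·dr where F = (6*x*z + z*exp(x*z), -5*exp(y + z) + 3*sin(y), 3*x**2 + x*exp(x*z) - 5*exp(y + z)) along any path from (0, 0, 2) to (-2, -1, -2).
-22 - 3*cos(1) - 5*exp(-3) + 5*exp(2) + exp(4)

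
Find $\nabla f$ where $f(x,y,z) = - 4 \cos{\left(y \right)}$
(0, 4*sin(y), 0)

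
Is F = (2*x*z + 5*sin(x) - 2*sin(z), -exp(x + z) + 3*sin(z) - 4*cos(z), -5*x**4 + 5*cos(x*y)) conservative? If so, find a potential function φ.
No, ∇×F = (-5*x*sin(x*y) + exp(x + z) - 4*sin(z) - 3*cos(z), 20*x**3 + 2*x + 5*y*sin(x*y) - 2*cos(z), -exp(x + z)) ≠ 0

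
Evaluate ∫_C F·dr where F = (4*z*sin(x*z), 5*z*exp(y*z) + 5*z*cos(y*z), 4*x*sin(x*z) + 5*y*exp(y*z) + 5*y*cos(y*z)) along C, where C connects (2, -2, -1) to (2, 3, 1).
-5*exp(2) - 5*sin(2) + 5*sin(3) + 5*exp(3)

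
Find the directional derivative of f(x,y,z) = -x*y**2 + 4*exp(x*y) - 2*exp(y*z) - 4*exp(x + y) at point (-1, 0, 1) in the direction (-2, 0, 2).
2*sqrt(2)*exp(-1)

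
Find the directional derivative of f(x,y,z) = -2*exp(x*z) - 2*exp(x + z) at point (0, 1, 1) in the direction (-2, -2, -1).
4/3 + 2*E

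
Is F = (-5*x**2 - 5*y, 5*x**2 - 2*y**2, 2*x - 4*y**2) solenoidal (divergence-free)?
No, ∇·F = -10*x - 4*y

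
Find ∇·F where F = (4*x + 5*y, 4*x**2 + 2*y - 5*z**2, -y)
6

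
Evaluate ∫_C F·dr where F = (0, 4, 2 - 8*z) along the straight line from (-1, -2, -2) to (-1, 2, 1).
34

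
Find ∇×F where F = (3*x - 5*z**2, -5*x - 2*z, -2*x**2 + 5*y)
(7, 4*x - 10*z, -5)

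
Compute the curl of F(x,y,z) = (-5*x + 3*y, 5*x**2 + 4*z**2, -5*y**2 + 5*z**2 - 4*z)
(-10*y - 8*z, 0, 10*x - 3)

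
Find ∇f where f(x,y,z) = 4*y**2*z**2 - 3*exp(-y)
(0, 8*y*z**2 + 3*exp(-y), 8*y**2*z)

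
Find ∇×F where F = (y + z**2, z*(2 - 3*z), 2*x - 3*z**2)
(6*z - 2, 2*z - 2, -1)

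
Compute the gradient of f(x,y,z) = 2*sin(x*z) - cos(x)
(2*z*cos(x*z) + sin(x), 0, 2*x*cos(x*z))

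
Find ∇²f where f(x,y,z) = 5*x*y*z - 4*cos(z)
4*cos(z)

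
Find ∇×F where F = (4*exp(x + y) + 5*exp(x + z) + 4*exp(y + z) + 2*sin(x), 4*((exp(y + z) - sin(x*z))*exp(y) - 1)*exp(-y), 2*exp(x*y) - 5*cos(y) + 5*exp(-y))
(2*x*exp(x*y) + 4*x*cos(x*z) - 4*exp(y + z) + 5*sin(y) - 5*exp(-y), -2*y*exp(x*y) + 5*exp(x + z) + 4*exp(y + z), -4*z*cos(x*z) - 4*exp(x + y) - 4*exp(y + z))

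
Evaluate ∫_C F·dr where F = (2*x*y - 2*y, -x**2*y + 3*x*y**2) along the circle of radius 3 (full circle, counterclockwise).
315*pi/4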